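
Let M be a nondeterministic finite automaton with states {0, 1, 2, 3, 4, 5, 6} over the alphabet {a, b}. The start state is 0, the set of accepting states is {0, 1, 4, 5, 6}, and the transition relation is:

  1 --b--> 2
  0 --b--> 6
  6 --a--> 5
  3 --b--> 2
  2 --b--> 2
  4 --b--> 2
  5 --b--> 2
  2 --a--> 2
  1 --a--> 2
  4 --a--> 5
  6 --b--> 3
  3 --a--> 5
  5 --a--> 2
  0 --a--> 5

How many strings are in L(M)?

5

The useful subgraph on states {0, 3, 5, 6} is acyclic, so L(M) is finite; the longest accepting path visits 4 useful states, giving maximum string length 3.
Counting accepting paths from 0 by length: 1 of length 0, 2 of length 1, 1 of length 2, 1 of length 3. Total 5.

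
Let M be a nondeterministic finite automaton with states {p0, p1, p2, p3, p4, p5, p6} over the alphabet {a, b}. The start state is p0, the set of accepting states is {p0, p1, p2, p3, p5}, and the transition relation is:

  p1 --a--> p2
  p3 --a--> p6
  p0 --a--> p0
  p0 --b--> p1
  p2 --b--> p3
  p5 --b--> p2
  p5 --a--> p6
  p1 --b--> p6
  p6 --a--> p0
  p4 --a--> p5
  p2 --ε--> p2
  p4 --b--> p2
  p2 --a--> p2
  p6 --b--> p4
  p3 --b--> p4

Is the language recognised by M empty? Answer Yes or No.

The empty string ε is accepted: the run p0 ends in the accepting state p0.
Since at least one string is accepted, L(M) is not empty.

No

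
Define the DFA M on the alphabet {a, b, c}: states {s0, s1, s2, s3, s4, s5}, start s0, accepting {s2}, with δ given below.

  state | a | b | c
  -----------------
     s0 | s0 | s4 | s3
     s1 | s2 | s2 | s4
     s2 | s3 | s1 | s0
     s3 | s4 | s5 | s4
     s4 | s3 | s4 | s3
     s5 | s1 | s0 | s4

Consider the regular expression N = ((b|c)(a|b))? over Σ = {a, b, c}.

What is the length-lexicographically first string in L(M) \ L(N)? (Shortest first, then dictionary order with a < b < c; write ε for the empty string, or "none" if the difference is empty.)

cbaa

The string cbaa is accepted by M but not by N.
No shorter string lies in the difference, and cbaa is the lexicographically first length-4 string in L(M) \ L(N).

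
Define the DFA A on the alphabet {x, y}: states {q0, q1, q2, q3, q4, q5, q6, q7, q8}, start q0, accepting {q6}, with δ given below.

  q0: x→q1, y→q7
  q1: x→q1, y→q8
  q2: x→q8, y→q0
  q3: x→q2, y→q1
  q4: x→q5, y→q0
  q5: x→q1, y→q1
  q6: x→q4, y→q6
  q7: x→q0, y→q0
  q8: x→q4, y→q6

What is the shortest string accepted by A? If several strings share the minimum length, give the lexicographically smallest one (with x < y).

A breadth-first search from q0 reaches an accepting state first via the path q0 → q1 → q8 → q6 on input xyy.
No string of length < 3 is accepted (BFS exhausts all shorter strings without reaching an accepting state), and xyy is the lexicographically least accepting string of length 3.

xyy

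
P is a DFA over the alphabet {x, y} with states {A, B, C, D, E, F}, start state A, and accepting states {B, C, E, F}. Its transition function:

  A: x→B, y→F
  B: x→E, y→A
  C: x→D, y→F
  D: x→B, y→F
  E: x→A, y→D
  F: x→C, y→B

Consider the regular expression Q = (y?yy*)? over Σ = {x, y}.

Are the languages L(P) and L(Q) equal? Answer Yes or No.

The string x is accepted by P but rejected by Q.
So L(P) ≠ L(Q).

No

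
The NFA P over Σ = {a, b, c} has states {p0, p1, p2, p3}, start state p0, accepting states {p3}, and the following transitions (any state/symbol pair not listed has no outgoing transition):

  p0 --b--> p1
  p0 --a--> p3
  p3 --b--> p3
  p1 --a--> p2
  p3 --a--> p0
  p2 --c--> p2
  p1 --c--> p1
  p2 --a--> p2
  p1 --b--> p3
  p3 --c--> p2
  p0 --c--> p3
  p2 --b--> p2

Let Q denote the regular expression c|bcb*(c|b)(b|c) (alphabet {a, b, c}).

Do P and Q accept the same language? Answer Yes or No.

No

The string a is accepted by P but rejected by Q.
So L(P) ≠ L(Q).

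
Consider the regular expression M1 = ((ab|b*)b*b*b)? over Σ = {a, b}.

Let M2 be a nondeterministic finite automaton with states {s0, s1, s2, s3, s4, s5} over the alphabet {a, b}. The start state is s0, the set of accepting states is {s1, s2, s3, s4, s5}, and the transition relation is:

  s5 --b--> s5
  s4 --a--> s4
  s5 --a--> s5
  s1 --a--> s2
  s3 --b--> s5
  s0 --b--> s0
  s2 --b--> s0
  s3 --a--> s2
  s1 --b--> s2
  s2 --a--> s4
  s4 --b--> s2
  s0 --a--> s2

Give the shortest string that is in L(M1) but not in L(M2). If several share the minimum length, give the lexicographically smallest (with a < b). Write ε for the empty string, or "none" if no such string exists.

ε

The empty string ε is accepted by M1 but not by M2.
Since ε is the unique shortest string, it is the required witness.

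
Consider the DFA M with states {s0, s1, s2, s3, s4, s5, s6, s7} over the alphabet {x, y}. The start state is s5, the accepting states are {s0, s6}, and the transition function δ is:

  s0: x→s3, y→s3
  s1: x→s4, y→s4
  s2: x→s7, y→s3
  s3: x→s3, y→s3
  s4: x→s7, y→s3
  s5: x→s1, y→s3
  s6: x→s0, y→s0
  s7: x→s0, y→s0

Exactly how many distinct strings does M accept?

The useful subgraph on states {s0, s1, s4, s5, s7} is acyclic, so L(M) is finite; the longest accepting path visits 5 useful states, giving maximum string length 4.
Counting accepting paths from s5 by length: 4 of length 4. Total 4.

4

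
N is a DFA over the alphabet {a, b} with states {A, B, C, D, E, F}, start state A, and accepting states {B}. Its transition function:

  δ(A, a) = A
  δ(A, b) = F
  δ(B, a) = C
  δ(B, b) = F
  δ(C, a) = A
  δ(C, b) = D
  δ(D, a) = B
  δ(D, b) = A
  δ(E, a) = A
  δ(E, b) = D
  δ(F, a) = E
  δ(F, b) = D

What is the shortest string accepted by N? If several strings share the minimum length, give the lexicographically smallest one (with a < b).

bba

A breadth-first search from A reaches an accepting state first via the path A → F → D → B on input bba.
No string of length < 3 is accepted (BFS exhausts all shorter strings without reaching an accepting state), and bba is the lexicographically least accepting string of length 3.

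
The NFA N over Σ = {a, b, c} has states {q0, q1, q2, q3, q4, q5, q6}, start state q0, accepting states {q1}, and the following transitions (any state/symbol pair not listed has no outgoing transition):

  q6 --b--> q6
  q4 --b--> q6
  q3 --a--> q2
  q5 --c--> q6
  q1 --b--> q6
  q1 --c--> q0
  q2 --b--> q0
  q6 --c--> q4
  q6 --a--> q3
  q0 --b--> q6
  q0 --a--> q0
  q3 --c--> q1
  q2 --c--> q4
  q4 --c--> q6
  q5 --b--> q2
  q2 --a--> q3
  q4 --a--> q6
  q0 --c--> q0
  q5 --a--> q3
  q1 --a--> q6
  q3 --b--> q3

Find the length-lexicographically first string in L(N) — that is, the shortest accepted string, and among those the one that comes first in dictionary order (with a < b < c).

A breadth-first search from q0 reaches an accepting state first via the path q0 → q6 → q3 → q1 on input bac.
No string of length < 3 is accepted (BFS exhausts all shorter strings without reaching an accepting state), and bac is the lexicographically least accepting string of length 3.

bac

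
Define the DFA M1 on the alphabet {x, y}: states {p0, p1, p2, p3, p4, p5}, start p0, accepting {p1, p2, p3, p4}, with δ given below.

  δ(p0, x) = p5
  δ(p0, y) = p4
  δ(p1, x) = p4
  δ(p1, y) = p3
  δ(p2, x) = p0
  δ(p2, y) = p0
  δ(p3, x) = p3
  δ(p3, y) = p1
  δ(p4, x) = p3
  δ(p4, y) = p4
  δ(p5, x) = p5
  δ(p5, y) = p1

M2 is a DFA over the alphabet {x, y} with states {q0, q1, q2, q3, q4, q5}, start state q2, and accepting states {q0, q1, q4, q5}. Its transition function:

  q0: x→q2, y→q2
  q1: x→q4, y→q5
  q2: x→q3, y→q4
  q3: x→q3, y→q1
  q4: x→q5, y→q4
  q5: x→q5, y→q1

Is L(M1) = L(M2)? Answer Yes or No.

Exploring the product automaton M1 × M2 from the start pair (p0, q2), following both machines on each input symbol, reaches 5 state pairs: (p0, q2), (p5, q3), (p4, q4), (p1, q1), (p3, q5).
M1 accepts in {p1, p2, p3, p4} and M2 accepts in {q0, q1, q4, q5}. In every reachable pair the two components are either both accepting — (p4, q4), (p1, q1), (p3, q5) — or both non-accepting, so no string is accepted by exactly one of the machines: L(M1) \ L(M2) and L(M2) \ L(M1) are both empty.
Hence every string is accepted by M1 iff it is accepted by M2, and the two languages coincide.

Yes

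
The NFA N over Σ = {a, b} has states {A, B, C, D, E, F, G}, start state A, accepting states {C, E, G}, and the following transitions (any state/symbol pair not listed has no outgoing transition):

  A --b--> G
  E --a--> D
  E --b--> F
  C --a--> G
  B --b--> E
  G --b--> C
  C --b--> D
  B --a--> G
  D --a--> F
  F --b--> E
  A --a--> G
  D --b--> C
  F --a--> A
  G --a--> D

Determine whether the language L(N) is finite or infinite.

infinite

State C is reachable from the start and can reach an accepting state, and it lies on the cycle C → D → C.
Traversing that cycle any number of times yields accepted strings of unbounded length, so the language is infinite.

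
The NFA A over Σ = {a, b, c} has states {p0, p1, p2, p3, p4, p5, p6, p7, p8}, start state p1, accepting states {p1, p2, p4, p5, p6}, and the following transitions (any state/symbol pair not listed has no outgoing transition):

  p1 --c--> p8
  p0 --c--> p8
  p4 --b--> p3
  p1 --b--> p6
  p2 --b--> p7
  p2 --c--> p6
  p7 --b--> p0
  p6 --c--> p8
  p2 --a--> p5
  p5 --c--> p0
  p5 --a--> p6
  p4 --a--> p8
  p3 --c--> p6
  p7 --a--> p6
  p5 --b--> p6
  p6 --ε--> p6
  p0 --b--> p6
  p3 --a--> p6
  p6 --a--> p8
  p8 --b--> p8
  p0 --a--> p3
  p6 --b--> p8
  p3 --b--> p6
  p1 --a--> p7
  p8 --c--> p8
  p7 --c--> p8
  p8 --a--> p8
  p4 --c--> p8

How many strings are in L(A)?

7

The useful subgraph on states {p0, p1, p3, p6, p7} is acyclic, so L(A) is finite; the longest accepting path visits 5 useful states, giving maximum string length 4.
Counting accepting paths from p1 by length: 1 of length 0, 1 of length 1, 1 of length 2, 1 of length 3, 3 of length 4. Total 7.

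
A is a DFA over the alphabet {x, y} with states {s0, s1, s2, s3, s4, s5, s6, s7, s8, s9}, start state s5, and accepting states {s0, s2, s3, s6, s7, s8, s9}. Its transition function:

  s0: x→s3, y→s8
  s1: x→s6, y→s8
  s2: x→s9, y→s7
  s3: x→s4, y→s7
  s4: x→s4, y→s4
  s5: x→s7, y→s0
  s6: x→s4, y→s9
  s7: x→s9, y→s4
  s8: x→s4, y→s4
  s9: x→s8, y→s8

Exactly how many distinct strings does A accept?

11

The useful subgraph on states {s0, s3, s5, s7, s8, s9} is acyclic, so L(A) is finite; the longest accepting path visits 6 useful states, giving maximum string length 5.
Counting accepting paths from s5 by length: 2 of length 1, 3 of length 2, 3 of length 3, 1 of length 4, 2 of length 5. Total 11.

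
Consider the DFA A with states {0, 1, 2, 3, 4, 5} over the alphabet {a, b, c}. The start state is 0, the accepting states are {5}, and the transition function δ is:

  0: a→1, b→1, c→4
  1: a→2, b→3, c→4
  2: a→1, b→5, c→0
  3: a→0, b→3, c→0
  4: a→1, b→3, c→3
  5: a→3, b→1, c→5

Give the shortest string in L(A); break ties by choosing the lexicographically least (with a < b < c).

aab

A breadth-first search from 0 reaches an accepting state first via the path 0 → 1 → 2 → 5 on input aab.
No string of length < 3 is accepted (BFS exhausts all shorter strings without reaching an accepting state), and aab is the lexicographically least accepting string of length 3.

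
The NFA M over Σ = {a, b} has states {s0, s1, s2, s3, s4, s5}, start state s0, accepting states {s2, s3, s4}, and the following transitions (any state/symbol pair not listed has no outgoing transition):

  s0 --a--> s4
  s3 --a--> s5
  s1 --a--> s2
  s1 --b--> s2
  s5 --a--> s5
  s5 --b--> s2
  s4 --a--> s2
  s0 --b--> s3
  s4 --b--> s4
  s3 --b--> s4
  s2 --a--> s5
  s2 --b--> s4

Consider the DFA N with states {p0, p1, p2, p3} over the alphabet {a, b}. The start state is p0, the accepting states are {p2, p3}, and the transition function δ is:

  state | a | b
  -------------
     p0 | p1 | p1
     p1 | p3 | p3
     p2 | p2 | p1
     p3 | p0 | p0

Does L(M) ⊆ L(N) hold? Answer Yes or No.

No

The string a is in L(M) but not in L(N).
So L(M) ⊄ L(N).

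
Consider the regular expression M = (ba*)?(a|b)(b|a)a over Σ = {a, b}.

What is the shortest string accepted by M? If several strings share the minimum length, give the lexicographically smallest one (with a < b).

By inspection of the expression, no string of length less than 3 matches, and aaa is the lexicographically first match of length 3.

aaa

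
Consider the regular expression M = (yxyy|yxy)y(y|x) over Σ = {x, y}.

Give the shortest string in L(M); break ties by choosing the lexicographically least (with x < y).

By inspection of the expression, no string of length less than 5 matches, and yxyyx is the lexicographically first match of length 5.

yxyyx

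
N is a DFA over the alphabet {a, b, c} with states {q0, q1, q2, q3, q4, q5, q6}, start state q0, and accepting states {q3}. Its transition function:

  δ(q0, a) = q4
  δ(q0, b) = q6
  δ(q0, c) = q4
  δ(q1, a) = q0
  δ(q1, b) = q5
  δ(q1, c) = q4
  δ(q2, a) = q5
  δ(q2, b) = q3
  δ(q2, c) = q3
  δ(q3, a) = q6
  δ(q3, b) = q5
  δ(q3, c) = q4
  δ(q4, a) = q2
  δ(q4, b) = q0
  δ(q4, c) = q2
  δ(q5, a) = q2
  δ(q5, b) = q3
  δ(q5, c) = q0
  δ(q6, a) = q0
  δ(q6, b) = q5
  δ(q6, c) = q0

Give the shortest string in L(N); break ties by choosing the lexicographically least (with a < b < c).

aab

A breadth-first search from q0 reaches an accepting state first via the path q0 → q4 → q2 → q3 on input aab.
No string of length < 3 is accepted (BFS exhausts all shorter strings without reaching an accepting state), and aab is the lexicographically least accepting string of length 3.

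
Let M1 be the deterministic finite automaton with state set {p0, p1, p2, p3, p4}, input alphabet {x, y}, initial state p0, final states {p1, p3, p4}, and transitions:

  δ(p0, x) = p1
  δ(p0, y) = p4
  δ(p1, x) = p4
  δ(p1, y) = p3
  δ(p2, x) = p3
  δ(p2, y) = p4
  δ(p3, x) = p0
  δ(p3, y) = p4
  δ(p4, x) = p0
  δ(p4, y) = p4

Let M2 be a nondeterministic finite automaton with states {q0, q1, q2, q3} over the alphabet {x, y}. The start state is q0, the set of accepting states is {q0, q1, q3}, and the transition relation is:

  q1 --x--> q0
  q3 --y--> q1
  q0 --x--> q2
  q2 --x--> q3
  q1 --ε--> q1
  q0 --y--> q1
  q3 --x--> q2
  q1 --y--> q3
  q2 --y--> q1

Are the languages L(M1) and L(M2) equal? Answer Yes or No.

No

The string x is accepted by M1 but rejected by M2.
So L(M1) ≠ L(M2).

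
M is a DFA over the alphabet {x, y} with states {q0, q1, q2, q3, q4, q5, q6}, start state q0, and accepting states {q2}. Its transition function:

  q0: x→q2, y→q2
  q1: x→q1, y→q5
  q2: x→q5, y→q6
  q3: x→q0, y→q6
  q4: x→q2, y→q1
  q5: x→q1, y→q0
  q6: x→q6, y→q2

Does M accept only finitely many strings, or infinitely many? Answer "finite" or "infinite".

infinite

State q0 is reachable from the start and can reach an accepting state, and it lies on the cycle q0 → q2 → q5 → q0.
Traversing that cycle any number of times yields accepted strings of unbounded length, so the language is infinite.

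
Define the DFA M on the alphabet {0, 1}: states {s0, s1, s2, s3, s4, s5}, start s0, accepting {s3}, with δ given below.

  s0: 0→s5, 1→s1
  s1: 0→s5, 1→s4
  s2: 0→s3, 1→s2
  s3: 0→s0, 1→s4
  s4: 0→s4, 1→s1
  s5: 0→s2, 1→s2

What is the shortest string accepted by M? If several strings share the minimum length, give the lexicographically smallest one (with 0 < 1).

000

A breadth-first search from s0 reaches an accepting state first via the path s0 → s5 → s2 → s3 on input 000.
No string of length < 3 is accepted (BFS exhausts all shorter strings without reaching an accepting state), and 000 is the lexicographically least accepting string of length 3.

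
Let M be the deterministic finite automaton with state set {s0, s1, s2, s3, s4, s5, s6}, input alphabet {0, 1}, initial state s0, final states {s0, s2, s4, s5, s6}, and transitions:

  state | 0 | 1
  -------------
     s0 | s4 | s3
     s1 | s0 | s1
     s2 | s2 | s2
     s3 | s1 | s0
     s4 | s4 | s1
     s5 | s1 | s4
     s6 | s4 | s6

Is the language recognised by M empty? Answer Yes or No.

No

The empty string ε is accepted: the run s0 ends in the accepting state s0.
Since at least one string is accepted, L(M) is not empty.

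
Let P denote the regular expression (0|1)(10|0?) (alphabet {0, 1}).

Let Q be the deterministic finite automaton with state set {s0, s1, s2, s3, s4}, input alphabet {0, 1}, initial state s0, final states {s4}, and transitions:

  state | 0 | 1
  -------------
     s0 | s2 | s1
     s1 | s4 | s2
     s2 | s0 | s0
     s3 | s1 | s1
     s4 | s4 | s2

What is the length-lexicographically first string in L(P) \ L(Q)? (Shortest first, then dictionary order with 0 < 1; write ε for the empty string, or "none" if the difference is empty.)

0

The string 0 is accepted by P but not by Q.
No shorter string lies in the difference, and 0 is the lexicographically first length-1 string in L(P) \ L(Q).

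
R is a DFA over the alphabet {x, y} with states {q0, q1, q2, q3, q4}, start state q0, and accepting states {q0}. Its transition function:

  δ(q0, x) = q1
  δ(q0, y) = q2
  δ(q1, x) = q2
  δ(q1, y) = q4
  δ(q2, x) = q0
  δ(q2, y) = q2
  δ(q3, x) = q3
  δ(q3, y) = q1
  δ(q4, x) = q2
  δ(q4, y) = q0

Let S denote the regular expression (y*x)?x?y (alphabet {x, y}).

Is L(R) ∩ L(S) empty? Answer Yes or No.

Yes

Converting the expression S to a DFA (subset construction, then merging equivalent states) gives the minimal DFA with states {s0, s1, s2, s3, s4, s5, s6}, start state s0, accepting states {s2, s4} and transitions s0: x→s1, y→s2; s1: x→s3, y→s4; s2: x→s1, y→s5; s3: x→s6, y→s4; s4: x→s6, y→s6; s5: x→s1, y→s5; s6: x→s6, y→s6.
Exploring the product automaton R × S from the start pair (q0, s0), following both machines on each input symbol, reaches 13 state pairs: (q0, s0), (q1, s1), (q2, s2), (q2, s3), (q4, s4), (q0, s1), (q2, s5), (q0, s6), (q2, s4), (q2, s6), (q1, s3), (q1, s6), (q4, s6).
R accepts in {q0} and S accepts in {s2, s4}; no reachable pair has both components accepting, so no string drives both machines to acceptance simultaneously and L(R) ∩ L(S) = ∅.
So no string is accepted by both, and the intersection is empty.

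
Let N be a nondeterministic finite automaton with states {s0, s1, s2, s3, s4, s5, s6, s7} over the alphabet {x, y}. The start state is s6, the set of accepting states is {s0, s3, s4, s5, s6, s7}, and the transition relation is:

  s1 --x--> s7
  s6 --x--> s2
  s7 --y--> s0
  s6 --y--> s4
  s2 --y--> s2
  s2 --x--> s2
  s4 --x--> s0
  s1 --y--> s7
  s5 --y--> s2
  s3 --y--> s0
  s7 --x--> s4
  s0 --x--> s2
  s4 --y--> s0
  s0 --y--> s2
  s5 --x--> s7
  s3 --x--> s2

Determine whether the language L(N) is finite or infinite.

The useful states (reachable from s6 and able to reach an accepting state) are {s0, s4, s6}.
Restricted to these states the transition graph has no cycle, so every accepting path has bounded length and L is finite.

finite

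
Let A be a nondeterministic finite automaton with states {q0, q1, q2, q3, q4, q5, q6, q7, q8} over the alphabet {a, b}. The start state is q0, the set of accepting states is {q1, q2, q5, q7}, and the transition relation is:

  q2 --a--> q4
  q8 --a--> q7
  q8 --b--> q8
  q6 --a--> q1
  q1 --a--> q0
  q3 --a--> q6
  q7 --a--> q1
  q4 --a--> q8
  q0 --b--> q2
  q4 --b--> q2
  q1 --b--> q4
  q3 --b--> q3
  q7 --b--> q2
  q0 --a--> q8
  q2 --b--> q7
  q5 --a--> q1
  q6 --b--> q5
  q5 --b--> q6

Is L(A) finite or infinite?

infinite

State q8 is reachable from the start and can reach an accepting state, and it lies on the cycle q8 → q8.
Traversing that cycle any number of times yields accepted strings of unbounded length, so the language is infinite.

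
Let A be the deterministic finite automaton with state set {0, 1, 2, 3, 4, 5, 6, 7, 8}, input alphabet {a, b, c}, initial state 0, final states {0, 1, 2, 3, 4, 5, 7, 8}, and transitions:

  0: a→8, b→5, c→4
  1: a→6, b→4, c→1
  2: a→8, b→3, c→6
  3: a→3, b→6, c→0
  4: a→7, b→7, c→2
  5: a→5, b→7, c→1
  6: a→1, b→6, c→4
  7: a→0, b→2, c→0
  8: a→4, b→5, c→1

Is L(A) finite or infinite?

State 1 is reachable from the start and can reach an accepting state, and it lies on the cycle 1 → 1.
Traversing that cycle any number of times yields accepted strings of unbounded length, so the language is infinite.

infinite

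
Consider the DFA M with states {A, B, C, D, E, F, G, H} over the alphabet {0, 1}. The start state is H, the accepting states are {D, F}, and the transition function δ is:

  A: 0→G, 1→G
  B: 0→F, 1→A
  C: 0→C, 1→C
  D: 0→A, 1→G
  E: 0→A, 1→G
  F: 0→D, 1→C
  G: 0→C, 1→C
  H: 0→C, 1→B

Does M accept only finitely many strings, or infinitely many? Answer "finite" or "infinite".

finite

The useful states (reachable from H and able to reach an accepting state) are {B, D, F, H}.
Restricted to these states the transition graph has no cycle, so every accepting path has bounded length and L is finite.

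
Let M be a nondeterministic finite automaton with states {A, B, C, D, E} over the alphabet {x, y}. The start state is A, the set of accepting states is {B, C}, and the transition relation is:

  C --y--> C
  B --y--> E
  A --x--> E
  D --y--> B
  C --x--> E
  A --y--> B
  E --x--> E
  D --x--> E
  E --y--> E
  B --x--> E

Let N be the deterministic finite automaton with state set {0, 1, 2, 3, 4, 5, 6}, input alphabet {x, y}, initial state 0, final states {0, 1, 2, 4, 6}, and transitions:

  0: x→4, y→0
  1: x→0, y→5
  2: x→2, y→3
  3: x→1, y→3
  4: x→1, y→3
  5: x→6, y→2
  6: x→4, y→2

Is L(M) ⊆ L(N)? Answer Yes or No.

Yes

Exploring the product automaton M × N from the start pair (A, 0), following both machines on each input symbol, reaches 9 state pairs: (A, 0), (E, 4), (B, 0), (E, 1), (E, 3), (E, 0), (E, 5), (E, 6), (E, 2).
M accepts in {B, C} and N accepts in {0, 1, 2, 4, 6}. The reachable pairs whose M-component is accepting are (B, 0); in each of them the N-component is accepting too, so the product for L(M) \ L(N) (M-component accepting, N-component rejecting) has no reachable accepting pair and the difference is empty.
Hence every string in L(M) is also in L(N).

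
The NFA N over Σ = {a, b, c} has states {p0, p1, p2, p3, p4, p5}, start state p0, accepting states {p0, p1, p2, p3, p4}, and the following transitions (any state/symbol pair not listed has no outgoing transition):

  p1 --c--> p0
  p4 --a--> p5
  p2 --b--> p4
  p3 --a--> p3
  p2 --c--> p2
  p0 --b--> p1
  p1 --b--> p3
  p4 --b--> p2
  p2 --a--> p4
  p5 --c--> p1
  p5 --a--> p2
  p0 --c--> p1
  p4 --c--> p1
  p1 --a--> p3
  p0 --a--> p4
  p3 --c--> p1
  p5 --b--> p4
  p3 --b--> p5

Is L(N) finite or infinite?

State p0 is reachable from the start and can reach an accepting state, and it lies on the cycle p0 → p1 → p0.
Traversing that cycle any number of times yields accepted strings of unbounded length, so the language is infinite.

infinite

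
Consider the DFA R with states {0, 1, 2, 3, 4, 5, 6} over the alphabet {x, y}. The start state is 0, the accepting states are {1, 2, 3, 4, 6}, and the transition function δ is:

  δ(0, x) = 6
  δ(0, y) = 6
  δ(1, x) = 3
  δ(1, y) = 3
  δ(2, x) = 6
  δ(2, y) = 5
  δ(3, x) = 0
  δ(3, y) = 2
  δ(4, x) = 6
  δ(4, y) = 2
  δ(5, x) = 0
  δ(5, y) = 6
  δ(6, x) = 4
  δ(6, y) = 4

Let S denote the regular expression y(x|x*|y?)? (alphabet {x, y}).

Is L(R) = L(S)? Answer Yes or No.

The string x is accepted by R but rejected by S.
So L(R) ≠ L(S).

No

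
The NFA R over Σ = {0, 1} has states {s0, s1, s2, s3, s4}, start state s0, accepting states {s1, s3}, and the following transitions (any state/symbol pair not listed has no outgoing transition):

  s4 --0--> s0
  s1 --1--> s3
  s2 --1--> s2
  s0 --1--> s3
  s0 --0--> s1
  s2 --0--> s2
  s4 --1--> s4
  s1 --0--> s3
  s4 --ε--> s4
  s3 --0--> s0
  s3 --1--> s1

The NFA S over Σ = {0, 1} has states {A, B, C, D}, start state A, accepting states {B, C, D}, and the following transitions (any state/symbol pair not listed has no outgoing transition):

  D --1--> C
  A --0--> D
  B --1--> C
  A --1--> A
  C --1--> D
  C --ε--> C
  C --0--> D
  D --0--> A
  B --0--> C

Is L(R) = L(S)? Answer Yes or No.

No

The string 1 is accepted by R but rejected by S.
So L(R) ≠ L(S).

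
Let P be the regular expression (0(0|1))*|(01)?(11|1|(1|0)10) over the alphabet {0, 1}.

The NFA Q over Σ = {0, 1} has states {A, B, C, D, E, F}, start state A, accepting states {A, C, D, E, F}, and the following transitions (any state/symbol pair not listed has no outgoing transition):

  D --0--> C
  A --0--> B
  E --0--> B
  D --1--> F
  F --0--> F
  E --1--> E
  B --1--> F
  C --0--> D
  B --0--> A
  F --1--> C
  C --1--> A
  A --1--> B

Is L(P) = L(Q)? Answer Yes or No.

The string 1 is accepted by P but rejected by Q.
So L(P) ≠ L(Q).

No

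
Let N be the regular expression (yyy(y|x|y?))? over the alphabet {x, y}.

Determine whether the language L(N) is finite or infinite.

finite

The expression contains no Kleene star (every subexpression denotes a finite set), so L(N) is finite.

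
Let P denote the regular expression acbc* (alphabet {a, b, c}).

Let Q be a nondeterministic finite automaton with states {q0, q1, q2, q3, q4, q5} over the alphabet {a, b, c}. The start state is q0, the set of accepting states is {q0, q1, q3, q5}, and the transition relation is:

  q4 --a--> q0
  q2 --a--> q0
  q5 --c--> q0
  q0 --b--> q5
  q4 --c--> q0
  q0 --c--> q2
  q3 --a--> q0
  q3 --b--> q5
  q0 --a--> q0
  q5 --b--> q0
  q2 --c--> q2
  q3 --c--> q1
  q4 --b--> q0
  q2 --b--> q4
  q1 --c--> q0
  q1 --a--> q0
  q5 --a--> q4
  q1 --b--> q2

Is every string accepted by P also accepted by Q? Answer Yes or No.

No

The string acb is in L(P) but not in L(Q).
So L(P) ⊄ L(Q).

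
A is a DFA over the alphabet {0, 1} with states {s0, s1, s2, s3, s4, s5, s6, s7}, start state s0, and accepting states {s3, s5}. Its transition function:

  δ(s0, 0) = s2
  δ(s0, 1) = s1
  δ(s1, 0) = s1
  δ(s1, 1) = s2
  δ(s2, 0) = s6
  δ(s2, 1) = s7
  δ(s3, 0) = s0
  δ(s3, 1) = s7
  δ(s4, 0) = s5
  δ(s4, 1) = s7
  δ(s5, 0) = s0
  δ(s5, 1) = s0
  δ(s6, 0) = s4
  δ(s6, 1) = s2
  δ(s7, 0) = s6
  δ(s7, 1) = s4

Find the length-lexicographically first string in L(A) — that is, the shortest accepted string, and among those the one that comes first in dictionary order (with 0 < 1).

A breadth-first search from s0 reaches an accepting state first via the path s0 → s2 → s6 → s4 → s5 on input 0000.
No string of length < 4 is accepted (BFS exhausts all shorter strings without reaching an accepting state), and 0000 is the lexicographically least accepting string of length 4.

0000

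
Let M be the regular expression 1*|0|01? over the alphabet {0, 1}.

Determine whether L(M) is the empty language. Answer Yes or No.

No

The empty string ε matches the expression, so it belongs to L(M).
Since L(M) contains at least one string, it is not empty.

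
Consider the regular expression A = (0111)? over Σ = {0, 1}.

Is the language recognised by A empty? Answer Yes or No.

No

The empty string ε matches the expression, so it belongs to L(A).
Since L(A) contains at least one string, it is not empty.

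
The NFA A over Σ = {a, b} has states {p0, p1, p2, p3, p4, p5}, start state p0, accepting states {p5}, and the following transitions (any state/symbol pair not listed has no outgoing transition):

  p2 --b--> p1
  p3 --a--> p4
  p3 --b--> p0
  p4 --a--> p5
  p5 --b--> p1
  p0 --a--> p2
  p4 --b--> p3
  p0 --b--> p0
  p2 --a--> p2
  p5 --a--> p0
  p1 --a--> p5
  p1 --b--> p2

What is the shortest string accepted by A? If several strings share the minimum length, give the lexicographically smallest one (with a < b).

A breadth-first search from p0 reaches an accepting state first via the path p0 → p2 → p1 → p5 on input aba.
No string of length < 3 is accepted (BFS exhausts all shorter strings without reaching an accepting state), and aba is the lexicographically least accepting string of length 3.

aba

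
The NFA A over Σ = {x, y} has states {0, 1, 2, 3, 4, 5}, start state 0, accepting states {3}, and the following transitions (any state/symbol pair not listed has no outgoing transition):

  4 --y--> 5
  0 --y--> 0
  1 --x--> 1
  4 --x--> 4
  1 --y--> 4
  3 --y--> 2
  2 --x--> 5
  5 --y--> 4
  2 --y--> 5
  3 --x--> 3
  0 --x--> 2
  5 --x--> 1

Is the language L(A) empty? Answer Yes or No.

Yes

The states reachable from the start state are {0, 1, 2, 4, 5}.
None of the accepting states {3} is reachable, so no string is accepted and L(A) = ∅.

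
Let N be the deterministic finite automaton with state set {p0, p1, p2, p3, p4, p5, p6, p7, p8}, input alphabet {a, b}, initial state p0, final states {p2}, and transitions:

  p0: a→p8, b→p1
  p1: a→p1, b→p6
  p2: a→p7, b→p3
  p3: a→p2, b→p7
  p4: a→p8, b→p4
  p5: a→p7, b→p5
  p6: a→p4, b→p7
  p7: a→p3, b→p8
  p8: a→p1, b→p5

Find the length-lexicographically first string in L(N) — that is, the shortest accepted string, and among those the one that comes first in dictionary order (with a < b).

abaaa

A breadth-first search from p0 reaches an accepting state first via the path p0 → p8 → p5 → p7 → p3 → p2 on input abaaa.
No string of length < 5 is accepted (BFS exhausts all shorter strings without reaching an accepting state), and abaaa is the lexicographically least accepting string of length 5.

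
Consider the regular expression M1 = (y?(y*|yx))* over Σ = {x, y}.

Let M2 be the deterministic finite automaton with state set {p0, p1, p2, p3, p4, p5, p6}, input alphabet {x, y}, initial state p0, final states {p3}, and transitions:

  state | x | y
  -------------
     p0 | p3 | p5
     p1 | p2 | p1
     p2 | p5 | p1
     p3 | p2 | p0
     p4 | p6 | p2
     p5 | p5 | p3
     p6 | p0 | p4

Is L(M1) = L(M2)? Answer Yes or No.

No

The empty string ε is accepted by M1 but rejected by M2.
So L(M1) ≠ L(M2).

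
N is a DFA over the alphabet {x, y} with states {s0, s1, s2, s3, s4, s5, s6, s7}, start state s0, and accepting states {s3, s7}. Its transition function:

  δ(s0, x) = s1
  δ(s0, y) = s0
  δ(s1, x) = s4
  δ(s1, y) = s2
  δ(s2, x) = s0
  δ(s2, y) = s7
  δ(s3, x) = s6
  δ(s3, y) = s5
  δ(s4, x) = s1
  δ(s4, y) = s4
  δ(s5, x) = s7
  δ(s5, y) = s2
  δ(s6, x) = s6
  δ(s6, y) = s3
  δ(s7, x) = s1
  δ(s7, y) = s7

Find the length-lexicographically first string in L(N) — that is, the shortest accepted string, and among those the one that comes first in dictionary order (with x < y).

xyy

A breadth-first search from s0 reaches an accepting state first via the path s0 → s1 → s2 → s7 on input xyy.
No string of length < 3 is accepted (BFS exhausts all shorter strings without reaching an accepting state), and xyy is the lexicographically least accepting string of length 3.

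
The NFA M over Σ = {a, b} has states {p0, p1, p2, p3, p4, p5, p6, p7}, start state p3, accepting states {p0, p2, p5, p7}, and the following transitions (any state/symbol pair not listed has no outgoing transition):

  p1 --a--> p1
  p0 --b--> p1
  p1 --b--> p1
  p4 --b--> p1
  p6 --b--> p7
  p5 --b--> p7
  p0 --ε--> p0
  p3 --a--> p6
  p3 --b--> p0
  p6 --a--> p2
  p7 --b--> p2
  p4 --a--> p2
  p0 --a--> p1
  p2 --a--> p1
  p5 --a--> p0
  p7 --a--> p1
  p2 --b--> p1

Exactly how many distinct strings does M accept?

The useful subgraph on states {p0, p2, p3, p6, p7} is acyclic, so L(M) is finite; the longest accepting path visits 4 useful states, giving maximum string length 3.
Counting accepting paths from p3 by length: 1 of length 1, 2 of length 2, 1 of length 3. Total 4.

4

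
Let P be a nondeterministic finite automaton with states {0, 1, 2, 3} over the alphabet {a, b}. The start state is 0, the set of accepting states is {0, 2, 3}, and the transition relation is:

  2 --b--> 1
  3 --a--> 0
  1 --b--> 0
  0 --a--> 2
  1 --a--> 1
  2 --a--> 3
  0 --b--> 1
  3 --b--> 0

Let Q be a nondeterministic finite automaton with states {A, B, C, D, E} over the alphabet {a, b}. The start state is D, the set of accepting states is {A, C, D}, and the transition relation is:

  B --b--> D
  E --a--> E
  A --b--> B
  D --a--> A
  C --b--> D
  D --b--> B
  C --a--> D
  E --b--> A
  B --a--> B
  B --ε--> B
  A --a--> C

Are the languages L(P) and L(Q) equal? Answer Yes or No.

Exploring the product automaton P × Q from the start pair (0, D), following both machines on each input symbol, reaches 4 state pairs: (0, D), (2, A), (1, B), (3, C).
P accepts in {0, 2, 3} and Q accepts in {A, C, D}. In every reachable pair the two components are either both accepting — (0, D), (2, A), (3, C) — or both non-accepting, so no string is accepted by exactly one of the machines: L(P) \ L(Q) and L(Q) \ L(P) are both empty.
Hence every string is accepted by P iff it is accepted by Q, and the two languages coincide.

Yes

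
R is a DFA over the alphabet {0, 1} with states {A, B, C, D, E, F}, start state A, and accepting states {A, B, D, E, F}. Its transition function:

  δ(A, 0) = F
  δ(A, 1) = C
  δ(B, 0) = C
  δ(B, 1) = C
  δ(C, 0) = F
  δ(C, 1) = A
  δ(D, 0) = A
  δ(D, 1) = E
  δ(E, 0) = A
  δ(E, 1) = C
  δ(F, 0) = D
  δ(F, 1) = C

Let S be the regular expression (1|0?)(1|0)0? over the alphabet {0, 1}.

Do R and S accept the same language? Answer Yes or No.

The empty string ε is accepted by R but rejected by S.
So L(R) ≠ L(S).

No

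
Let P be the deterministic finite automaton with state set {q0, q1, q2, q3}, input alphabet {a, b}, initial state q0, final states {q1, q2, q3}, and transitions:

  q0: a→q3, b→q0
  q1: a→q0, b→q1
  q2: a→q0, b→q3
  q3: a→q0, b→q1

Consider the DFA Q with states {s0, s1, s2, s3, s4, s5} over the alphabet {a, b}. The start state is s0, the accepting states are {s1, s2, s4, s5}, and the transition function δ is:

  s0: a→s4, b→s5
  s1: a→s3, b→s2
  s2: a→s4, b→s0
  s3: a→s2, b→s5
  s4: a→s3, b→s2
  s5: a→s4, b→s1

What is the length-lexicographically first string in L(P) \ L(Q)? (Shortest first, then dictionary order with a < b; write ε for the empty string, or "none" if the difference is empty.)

The string abb is accepted by P but not by Q.
No shorter string lies in the difference, and abb is the lexicographically first length-3 string in L(P) \ L(Q).

abb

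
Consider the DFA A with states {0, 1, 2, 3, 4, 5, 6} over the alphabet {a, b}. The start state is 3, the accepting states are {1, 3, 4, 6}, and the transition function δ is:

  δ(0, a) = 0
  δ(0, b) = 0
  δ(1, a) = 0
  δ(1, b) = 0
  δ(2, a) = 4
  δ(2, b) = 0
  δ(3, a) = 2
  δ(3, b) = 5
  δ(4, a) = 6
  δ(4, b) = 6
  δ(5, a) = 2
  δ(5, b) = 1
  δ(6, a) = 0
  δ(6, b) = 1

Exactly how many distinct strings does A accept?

12

The useful subgraph on states {1, 2, 3, 4, 5, 6} is acyclic, so L(A) is finite; the longest accepting path visits 6 useful states, giving maximum string length 5.
Counting accepting paths from 3 by length: 1 of length 0, 2 of length 2, 3 of length 3, 4 of length 4, 2 of length 5. Total 12.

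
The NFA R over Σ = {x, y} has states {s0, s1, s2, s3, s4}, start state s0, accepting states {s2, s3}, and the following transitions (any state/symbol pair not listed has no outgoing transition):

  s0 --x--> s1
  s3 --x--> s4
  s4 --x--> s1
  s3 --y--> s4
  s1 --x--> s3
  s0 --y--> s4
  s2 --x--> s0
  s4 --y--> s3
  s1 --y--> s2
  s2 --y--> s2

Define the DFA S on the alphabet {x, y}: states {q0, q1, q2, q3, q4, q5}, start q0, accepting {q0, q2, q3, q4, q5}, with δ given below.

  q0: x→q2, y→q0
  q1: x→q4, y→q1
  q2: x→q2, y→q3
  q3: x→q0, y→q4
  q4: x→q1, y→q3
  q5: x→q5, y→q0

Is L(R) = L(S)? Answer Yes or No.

The string xxyyxy is accepted by R but rejected by S.
So L(R) ≠ L(S).

No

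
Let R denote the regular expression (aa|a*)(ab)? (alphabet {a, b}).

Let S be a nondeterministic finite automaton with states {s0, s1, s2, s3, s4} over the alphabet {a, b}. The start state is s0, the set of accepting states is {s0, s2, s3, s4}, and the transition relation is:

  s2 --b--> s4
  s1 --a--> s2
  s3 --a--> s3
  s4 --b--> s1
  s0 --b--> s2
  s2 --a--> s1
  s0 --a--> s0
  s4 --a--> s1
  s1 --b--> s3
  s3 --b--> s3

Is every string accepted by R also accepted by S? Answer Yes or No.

Converting the expression R to a DFA (subset construction, then merging equivalent states) gives the minimal DFA with states {r0, r1, r2, r3}, start state r0, accepting states {r0, r1, r3} and transitions r0: a→r1, b→r2; r1: a→r1, b→r3; r2: a→r2, b→r2; r3: a→r2, b→r2.
Exploring the product automaton R × S from the start pair (r0, s0), following both machines on each input symbol, reaches 7 state pairs: (r0, s0), (r1, s0), (r2, s2), (r3, s2), (r2, s1), (r2, s4), (r2, s3).
R accepts in {r0, r1, r3} and S accepts in {s0, s2, s3, s4}. The reachable pairs whose R-component is accepting are (r0, s0), (r1, s0), (r3, s2); in each of them the S-component is accepting too, so the product for L(R) \ L(S) (R-component accepting, S-component rejecting) has no reachable accepting pair and the difference is empty.
Hence every string in L(R) is also in L(S).

Yes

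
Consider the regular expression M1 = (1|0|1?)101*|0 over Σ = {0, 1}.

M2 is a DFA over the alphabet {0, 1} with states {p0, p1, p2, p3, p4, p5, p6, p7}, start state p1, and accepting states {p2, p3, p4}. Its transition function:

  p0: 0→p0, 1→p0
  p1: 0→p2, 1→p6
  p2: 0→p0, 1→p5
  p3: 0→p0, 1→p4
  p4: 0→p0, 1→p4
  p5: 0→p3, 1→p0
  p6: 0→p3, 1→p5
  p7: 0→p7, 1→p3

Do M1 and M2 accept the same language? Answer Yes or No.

Converting the expression M1 to a DFA (subset construction, then merging equivalent states) gives the minimal DFA with states {r0, r1, r2, r3, r4, r5}, start state r0, accepting states {r1, r5} and transitions r0: 0→r1, 1→r2; r1: 0→r3, 1→r4; r2: 0→r5, 1→r4; r3: 0→r3, 1→r3; r4: 0→r5, 1→r3; r5: 0→r3, 1→r5.
Exploring the product automaton M1 × M2 from the start pair (r0, p1), following both machines on each input symbol, reaches 7 state pairs: (r0, p1), (r1, p2), (r2, p6), (r3, p0), (r4, p5), (r5, p3), (r5, p4).
M1 accepts in {r1, r5} and M2 accepts in {p2, p3, p4}. In every reachable pair the two components are either both accepting — (r1, p2), (r5, p3), (r5, p4) — or both non-accepting, so no string is accepted by exactly one of the machines: L(M1) \ L(M2) and L(M2) \ L(M1) are both empty.
Hence every string is accepted by M1 iff it is accepted by M2, and the two languages coincide.

Yes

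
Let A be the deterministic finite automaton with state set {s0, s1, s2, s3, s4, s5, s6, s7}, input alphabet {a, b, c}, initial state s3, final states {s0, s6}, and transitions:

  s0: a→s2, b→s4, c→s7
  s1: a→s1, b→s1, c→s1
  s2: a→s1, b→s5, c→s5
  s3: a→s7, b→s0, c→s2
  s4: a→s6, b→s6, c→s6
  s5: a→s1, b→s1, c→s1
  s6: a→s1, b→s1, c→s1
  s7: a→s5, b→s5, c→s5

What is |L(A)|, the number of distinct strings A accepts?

4

The useful subgraph on states {s0, s3, s4, s6} is acyclic, so L(A) is finite; the longest accepting path visits 4 useful states, giving maximum string length 3.
Counting accepting paths from s3 by length: 1 of length 1, 3 of length 3. Total 4.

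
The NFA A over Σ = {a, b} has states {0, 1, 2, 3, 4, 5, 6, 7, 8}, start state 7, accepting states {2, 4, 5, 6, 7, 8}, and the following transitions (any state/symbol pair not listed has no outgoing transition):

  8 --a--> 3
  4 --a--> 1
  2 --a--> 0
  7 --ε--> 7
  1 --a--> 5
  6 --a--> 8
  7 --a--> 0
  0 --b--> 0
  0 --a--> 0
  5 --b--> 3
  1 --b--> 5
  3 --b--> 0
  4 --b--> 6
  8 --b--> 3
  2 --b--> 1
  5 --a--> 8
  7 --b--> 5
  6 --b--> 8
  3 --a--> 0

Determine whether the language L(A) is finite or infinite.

The useful states (reachable from 7 and able to reach an accepting state) are {5, 7, 8}.
Restricted to these states the transition graph has no cycle, so every accepting path has bounded length and L is finite.

finite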